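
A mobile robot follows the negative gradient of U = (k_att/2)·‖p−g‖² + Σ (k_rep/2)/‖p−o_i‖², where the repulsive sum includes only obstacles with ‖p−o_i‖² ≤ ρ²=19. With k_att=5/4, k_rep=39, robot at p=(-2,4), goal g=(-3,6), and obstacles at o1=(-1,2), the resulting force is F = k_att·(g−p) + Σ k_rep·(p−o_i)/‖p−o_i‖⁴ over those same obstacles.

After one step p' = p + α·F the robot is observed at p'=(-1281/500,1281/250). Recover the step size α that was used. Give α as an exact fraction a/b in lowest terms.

F_att = 5/4·(g−p) = 5/4·(-1,2) = (-1.2500,2.5000)
o1: d²=5 ≤ ρ²=19; F_rep = 39·(-1,2)/5² = (-1.5600,3.1200)
F = F_att + ΣF_rep = (-2.8100,5.6200)
Δp = p'−p = (-0.5620,1.1240); α = Δx/Fx = (-281/500) / (-281/100) = 1/5
check: Δy/Fy = (281/250) / (281/50) = 1/5 ✓

α = 1/5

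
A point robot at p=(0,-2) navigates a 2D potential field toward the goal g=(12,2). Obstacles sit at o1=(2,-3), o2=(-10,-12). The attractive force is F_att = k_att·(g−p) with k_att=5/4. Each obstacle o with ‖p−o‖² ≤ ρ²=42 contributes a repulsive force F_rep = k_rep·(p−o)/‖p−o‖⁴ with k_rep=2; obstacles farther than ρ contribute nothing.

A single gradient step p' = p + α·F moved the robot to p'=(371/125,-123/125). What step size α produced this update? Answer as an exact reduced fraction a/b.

F_att = 5/4·(g−p) = 5/4·(12,4) = (15.0000,5.0000)
o1: d²=5 ≤ ρ²=42; F_rep = 2·(-2,1)/5² = (-0.1600,0.0800)
o2: d²=200 > ρ²=42 → inactive
F = F_att + ΣF_rep = (14.8400,5.0800)
Δp = p'−p = (2.9680,1.0160); α = Δx/Fx = (371/125) / (371/25) = 1/5
check: Δy/Fy = (127/125) / (127/25) = 1/5 ✓

α = 1/5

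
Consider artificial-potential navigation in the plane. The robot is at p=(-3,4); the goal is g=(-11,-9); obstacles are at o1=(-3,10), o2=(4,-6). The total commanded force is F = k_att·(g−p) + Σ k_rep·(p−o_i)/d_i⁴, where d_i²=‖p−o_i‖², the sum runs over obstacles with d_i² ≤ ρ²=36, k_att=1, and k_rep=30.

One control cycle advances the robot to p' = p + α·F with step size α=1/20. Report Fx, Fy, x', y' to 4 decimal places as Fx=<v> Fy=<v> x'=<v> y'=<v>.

Fx=-8.0000 Fy=-13.1389 x'=-3.4000 y'=3.3431

F_att = 1·(g−p) = 1·(-8,-13) = (-8.0000,-13.0000)
o1: d²=36 ≤ ρ²=36; F_rep = 30·(0,-6)/36² = (0.0000,-0.1389)
o2: d²=149 > ρ²=36 → inactive
F = F_att + ΣF_rep = (-8.0000,-13.1389)
p' = p + 1/20·F = (-3.4000,3.3431)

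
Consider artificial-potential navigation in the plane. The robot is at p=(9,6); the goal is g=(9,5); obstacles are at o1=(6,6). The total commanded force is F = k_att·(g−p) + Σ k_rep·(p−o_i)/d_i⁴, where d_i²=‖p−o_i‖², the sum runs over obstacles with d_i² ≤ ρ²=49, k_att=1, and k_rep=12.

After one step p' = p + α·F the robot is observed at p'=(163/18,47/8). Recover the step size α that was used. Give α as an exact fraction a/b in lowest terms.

F_att = 1·(g−p) = 1·(0,-1) = (0.0000,-1.0000)
o1: d²=9 ≤ ρ²=49; F_rep = 12·(3,0)/9² = (0.4444,0.0000)
F = F_att + ΣF_rep = (0.4444,-1.0000)
Δp = p'−p = (0.0556,-0.1250); α = Δx/Fx = (1/18) / (4/9) = 1/8
check: Δy/Fy = (-1/8) / (-1) = 1/8 ✓

α = 1/8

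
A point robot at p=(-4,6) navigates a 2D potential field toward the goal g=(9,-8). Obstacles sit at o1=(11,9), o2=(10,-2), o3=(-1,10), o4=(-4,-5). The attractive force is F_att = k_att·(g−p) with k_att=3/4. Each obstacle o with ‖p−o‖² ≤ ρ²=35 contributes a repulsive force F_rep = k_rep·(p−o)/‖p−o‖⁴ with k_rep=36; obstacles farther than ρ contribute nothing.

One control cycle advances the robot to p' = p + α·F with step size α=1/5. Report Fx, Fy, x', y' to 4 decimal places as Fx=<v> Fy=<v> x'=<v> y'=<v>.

Fx=9.5772 Fy=-10.7304 x'=-2.0846 y'=3.8539

F_att = 3/4·(g−p) = 3/4·(13,-14) = (9.7500,-10.5000)
o1: d²=234 > ρ²=35 → inactive
o2: d²=260 > ρ²=35 → inactive
o3: d²=25 ≤ ρ²=35; F_rep = 36·(-3,-4)/25² = (-0.1728,-0.2304)
o4: d²=121 > ρ²=35 → inactive
F = F_att + ΣF_rep = (9.5772,-10.7304)
p' = p + 1/5·F = (-2.0846,3.8539)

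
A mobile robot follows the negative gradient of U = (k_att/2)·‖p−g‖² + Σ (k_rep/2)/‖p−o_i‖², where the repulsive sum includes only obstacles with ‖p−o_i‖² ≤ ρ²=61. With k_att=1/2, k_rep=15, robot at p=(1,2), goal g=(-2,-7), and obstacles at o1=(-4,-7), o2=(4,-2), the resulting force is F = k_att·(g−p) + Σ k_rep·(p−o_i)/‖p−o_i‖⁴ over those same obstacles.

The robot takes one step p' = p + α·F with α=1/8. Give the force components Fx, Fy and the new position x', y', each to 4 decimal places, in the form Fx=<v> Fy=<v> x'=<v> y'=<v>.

F_att = 1/2·(g−p) = 1/2·(-3,-9) = (-1.5000,-4.5000)
o1: d²=106 > ρ²=61 → inactive
o2: d²=25 ≤ ρ²=61; F_rep = 15·(-3,4)/25² = (-0.0720,0.0960)
F = F_att + ΣF_rep = (-1.5720,-4.4040)
p' = p + 1/8·F = (0.8035,1.4495)

Fx=-1.5720 Fy=-4.4040 x'=0.8035 y'=1.4495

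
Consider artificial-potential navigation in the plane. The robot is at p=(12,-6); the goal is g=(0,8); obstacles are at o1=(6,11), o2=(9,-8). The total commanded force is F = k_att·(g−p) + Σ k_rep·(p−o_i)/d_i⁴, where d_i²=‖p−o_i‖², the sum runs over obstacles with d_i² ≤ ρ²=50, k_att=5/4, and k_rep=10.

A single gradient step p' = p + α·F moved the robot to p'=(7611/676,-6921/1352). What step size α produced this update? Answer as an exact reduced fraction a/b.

α = 1/20

F_att = 5/4·(g−p) = 5/4·(-12,14) = (-15.0000,17.5000)
o1: d²=325 > ρ²=50 → inactive
o2: d²=13 ≤ ρ²=50; F_rep = 10·(3,2)/13² = (0.1775,0.1183)
F = F_att + ΣF_rep = (-14.8225,17.6183)
Δp = p'−p = (-0.7411,0.8809); α = Δx/Fx = (-501/676) / (-2505/169) = 1/20
check: Δy/Fy = (1191/1352) / (5955/338) = 1/20 ✓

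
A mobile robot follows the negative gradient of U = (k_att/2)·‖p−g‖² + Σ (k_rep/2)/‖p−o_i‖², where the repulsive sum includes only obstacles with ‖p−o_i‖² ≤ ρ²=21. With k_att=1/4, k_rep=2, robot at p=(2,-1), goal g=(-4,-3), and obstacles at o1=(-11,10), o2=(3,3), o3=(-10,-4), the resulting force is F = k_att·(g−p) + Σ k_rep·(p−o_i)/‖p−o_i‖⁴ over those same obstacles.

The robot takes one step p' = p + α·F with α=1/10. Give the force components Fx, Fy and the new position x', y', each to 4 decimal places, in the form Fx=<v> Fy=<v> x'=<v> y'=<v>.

Fx=-1.5069 Fy=-0.5277 x'=1.8493 y'=-1.0528

F_att = 1/4·(g−p) = 1/4·(-6,-2) = (-1.5000,-0.5000)
o1: d²=290 > ρ²=21 → inactive
o2: d²=17 ≤ ρ²=21; F_rep = 2·(-1,-4)/17² = (-0.0069,-0.0277)
o3: d²=153 > ρ²=21 → inactive
F = F_att + ΣF_rep = (-1.5069,-0.5277)
p' = p + 1/10·F = (1.8493,-1.0528)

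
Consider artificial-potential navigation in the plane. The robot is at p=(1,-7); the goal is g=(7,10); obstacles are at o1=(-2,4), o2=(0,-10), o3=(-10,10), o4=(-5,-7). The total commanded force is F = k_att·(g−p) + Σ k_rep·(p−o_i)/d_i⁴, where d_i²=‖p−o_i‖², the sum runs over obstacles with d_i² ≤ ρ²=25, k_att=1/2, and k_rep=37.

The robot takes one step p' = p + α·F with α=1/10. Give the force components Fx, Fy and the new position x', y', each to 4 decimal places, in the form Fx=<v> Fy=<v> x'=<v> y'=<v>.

Fx=3.3700 Fy=9.6100 x'=1.3370 y'=-6.0390

F_att = 1/2·(g−p) = 1/2·(6,17) = (3.0000,8.5000)
o1: d²=130 > ρ²=25 → inactive
o2: d²=10 ≤ ρ²=25; F_rep = 37·(1,3)/10² = (0.3700,1.1100)
o3: d²=410 > ρ²=25 → inactive
o4: d²=36 > ρ²=25 → inactive
F = F_att + ΣF_rep = (3.3700,9.6100)
p' = p + 1/10·F = (1.3370,-6.0390)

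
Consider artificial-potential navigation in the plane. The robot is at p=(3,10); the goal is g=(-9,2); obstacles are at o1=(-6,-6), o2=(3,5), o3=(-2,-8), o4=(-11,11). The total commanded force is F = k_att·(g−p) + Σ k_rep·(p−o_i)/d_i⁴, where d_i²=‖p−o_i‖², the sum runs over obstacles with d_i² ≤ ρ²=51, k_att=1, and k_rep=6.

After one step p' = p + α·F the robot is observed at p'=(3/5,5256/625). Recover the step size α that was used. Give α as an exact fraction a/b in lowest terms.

F_att = 1·(g−p) = 1·(-12,-8) = (-12.0000,-8.0000)
o1: d²=337 > ρ²=51 → inactive
o2: d²=25 ≤ ρ²=51; F_rep = 6·(0,5)/25² = (0.0000,0.0480)
o3: d²=349 > ρ²=51 → inactive
o4: d²=197 > ρ²=51 → inactive
F = F_att + ΣF_rep = (-12.0000,-7.9520)
Δp = p'−p = (-2.4000,-1.5904); α = Δx/Fx = (-12/5) / (-12) = 1/5
check: Δy/Fy = (-994/625) / (-994/125) = 1/5 ✓

α = 1/5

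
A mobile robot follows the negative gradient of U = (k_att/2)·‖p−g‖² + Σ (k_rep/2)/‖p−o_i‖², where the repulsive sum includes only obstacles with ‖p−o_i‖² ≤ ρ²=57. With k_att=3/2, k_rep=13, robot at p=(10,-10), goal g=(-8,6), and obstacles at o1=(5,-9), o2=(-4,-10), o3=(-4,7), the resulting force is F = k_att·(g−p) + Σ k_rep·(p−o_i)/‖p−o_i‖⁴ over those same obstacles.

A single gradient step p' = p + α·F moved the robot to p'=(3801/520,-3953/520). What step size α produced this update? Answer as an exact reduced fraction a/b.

F_att = 3/2·(g−p) = 3/2·(-18,16) = (-27.0000,24.0000)
o1: d²=26 ≤ ρ²=57; F_rep = 13·(5,-1)/26² = (0.0962,-0.0192)
o2: d²=196 > ρ²=57 → inactive
o3: d²=485 > ρ²=57 → inactive
F = F_att + ΣF_rep = (-26.9038,23.9808)
Δp = p'−p = (-2.6904,2.3981); α = Δx/Fx = (-1399/520) / (-1399/52) = 1/10
check: Δy/Fy = (1247/520) / (1247/52) = 1/10 ✓

α = 1/10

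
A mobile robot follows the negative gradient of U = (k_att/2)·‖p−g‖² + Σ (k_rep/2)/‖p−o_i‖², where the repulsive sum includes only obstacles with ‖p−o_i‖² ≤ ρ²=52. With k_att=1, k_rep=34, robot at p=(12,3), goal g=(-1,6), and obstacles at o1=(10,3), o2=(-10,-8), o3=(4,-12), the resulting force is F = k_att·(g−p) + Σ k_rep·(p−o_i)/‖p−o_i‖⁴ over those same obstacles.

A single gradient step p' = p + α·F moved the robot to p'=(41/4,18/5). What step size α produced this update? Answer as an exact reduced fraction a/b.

α = 1/5

F_att = 1·(g−p) = 1·(-13,3) = (-13.0000,3.0000)
o1: d²=4 ≤ ρ²=52; F_rep = 34·(2,0)/4² = (4.2500,0.0000)
o2: d²=605 > ρ²=52 → inactive
o3: d²=289 > ρ²=52 → inactive
F = F_att + ΣF_rep = (-8.7500,3.0000)
Δp = p'−p = (-1.7500,0.6000); α = Δx/Fx = (-7/4) / (-35/4) = 1/5
check: Δy/Fy = (3/5) / (3) = 1/5 ✓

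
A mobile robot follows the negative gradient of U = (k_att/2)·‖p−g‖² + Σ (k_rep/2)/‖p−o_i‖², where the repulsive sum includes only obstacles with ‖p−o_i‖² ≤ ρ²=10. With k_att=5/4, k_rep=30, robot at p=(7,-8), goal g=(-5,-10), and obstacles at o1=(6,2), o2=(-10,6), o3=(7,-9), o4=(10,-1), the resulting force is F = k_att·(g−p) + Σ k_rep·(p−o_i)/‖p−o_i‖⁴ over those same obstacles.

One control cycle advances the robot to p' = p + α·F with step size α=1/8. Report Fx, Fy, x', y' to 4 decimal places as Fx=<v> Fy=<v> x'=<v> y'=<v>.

Fx=-15.0000 Fy=27.5000 x'=5.1250 y'=-4.5625

F_att = 5/4·(g−p) = 5/4·(-12,-2) = (-15.0000,-2.5000)
o1: d²=101 > ρ²=10 → inactive
o2: d²=485 > ρ²=10 → inactive
o3: d²=1 ≤ ρ²=10; F_rep = 30·(0,1)/1² = (0.0000,30.0000)
o4: d²=58 > ρ²=10 → inactive
F = F_att + ΣF_rep = (-15.0000,27.5000)
p' = p + 1/8·F = (5.1250,-4.5625)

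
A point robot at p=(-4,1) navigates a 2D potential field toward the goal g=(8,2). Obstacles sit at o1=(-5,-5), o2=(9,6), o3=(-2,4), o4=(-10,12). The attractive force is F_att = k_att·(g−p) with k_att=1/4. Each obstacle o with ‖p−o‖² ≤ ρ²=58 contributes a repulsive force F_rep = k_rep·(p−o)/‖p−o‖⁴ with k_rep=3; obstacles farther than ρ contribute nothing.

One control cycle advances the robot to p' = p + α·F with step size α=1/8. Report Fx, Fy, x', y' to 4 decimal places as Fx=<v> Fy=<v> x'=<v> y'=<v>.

Fx=2.9667 Fy=0.2099 x'=-3.6292 y'=1.0262

F_att = 1/4·(g−p) = 1/4·(12,1) = (3.0000,0.2500)
o1: d²=37 ≤ ρ²=58; F_rep = 3·(1,6)/37² = (0.0022,0.0131)
o2: d²=194 > ρ²=58 → inactive
o3: d²=13 ≤ ρ²=58; F_rep = 3·(-2,-3)/13² = (-0.0355,-0.0533)
o4: d²=157 > ρ²=58 → inactive
F = F_att + ΣF_rep = (2.9667,0.2099)
p' = p + 1/8·F = (-3.6292,1.0262)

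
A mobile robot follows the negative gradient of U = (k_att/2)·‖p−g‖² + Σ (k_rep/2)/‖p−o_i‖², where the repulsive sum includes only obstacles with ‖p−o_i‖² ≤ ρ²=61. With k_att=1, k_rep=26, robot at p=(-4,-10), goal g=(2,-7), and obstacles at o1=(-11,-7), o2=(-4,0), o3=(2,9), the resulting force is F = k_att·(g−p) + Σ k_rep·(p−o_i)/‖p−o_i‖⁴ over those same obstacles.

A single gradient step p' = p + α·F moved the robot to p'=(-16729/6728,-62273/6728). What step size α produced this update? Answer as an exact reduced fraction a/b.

α = 1/4

F_att = 1·(g−p) = 1·(6,3) = (6.0000,3.0000)
o1: d²=58 ≤ ρ²=61; F_rep = 26·(7,-3)/58² = (0.0541,-0.0232)
o2: d²=100 > ρ²=61 → inactive
o3: d²=397 > ρ²=61 → inactive
F = F_att + ΣF_rep = (6.0541,2.9768)
Δp = p'−p = (1.5135,0.7442); α = Δx/Fx = (10183/6728) / (10183/1682) = 1/4
check: Δy/Fy = (5007/6728) / (5007/1682) = 1/4 ✓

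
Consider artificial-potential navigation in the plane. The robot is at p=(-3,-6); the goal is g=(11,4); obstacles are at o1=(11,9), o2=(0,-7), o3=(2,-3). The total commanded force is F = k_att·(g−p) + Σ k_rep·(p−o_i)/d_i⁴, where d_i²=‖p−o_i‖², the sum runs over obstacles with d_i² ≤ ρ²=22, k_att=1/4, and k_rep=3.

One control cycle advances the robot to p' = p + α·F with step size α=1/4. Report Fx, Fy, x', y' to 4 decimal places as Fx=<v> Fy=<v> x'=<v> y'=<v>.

Fx=3.4100 Fy=2.5300 x'=-2.1475 y'=-5.3675

F_att = 1/4·(g−p) = 1/4·(14,10) = (3.5000,2.5000)
o1: d²=421 > ρ²=22 → inactive
o2: d²=10 ≤ ρ²=22; F_rep = 3·(-3,1)/10² = (-0.0900,0.0300)
o3: d²=34 > ρ²=22 → inactive
F = F_att + ΣF_rep = (3.4100,2.5300)
p' = p + 1/4·F = (-2.1475,-5.3675)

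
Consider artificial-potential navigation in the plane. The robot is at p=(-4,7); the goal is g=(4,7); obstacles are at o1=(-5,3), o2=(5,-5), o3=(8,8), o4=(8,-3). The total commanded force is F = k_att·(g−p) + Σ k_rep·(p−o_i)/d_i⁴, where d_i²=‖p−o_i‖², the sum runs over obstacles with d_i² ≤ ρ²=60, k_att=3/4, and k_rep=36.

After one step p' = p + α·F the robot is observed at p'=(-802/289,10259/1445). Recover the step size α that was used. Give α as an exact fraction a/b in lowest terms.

α = 1/5

F_att = 3/4·(g−p) = 3/4·(8,0) = (6.0000,0.0000)
o1: d²=17 ≤ ρ²=60; F_rep = 36·(1,4)/17² = (0.1246,0.4983)
o2: d²=225 > ρ²=60 → inactive
o3: d²=145 > ρ²=60 → inactive
o4: d²=244 > ρ²=60 → inactive
F = F_att + ΣF_rep = (6.1246,0.4983)
Δp = p'−p = (1.2249,0.0997); α = Δx/Fx = (354/289) / (1770/289) = 1/5
check: Δy/Fy = (144/1445) / (144/289) = 1/5 ✓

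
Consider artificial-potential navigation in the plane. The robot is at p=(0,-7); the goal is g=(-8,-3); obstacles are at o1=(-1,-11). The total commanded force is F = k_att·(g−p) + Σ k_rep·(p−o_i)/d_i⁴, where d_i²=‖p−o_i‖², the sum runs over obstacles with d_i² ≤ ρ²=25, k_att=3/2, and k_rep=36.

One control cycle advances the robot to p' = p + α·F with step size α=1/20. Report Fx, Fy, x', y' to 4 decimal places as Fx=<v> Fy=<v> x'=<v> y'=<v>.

F_att = 3/2·(g−p) = 3/2·(-8,4) = (-12.0000,6.0000)
o1: d²=17 ≤ ρ²=25; F_rep = 36·(1,4)/17² = (0.1246,0.4983)
F = F_att + ΣF_rep = (-11.8754,6.4983)
p' = p + 1/20·F = (-0.5938,-6.6751)

Fx=-11.8754 Fy=6.4983 x'=-0.5938 y'=-6.6751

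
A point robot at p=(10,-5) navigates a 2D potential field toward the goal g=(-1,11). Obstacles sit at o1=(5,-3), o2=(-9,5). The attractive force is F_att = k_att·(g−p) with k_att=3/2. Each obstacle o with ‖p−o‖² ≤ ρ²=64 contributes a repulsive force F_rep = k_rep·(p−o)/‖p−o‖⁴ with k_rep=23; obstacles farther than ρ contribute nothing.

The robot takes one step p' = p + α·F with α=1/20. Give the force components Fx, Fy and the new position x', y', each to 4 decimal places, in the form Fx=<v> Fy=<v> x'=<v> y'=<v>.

Fx=-16.3633 Fy=23.9453 x'=9.1818 y'=-3.8027

F_att = 3/2·(g−p) = 3/2·(-11,16) = (-16.5000,24.0000)
o1: d²=29 ≤ ρ²=64; F_rep = 23·(5,-2)/29² = (0.1367,-0.0547)
o2: d²=461 > ρ²=64 → inactive
F = F_att + ΣF_rep = (-16.3633,23.9453)
p' = p + 1/20·F = (9.1818,-3.8027)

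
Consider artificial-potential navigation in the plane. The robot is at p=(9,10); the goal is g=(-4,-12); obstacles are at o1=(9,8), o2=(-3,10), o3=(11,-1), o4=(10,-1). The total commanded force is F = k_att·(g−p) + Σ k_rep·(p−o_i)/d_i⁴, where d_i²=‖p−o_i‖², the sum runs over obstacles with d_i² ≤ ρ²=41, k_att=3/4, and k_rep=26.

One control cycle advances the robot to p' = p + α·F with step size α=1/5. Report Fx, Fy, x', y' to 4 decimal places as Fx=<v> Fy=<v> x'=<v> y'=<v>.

Fx=-9.7500 Fy=-13.2500 x'=7.0500 y'=7.3500

F_att = 3/4·(g−p) = 3/4·(-13,-22) = (-9.7500,-16.5000)
o1: d²=4 ≤ ρ²=41; F_rep = 26·(0,2)/4² = (0.0000,3.2500)
o2: d²=144 > ρ²=41 → inactive
o3: d²=125 > ρ²=41 → inactive
o4: d²=122 > ρ²=41 → inactive
F = F_att + ΣF_rep = (-9.7500,-13.2500)
p' = p + 1/5·F = (7.0500,7.3500)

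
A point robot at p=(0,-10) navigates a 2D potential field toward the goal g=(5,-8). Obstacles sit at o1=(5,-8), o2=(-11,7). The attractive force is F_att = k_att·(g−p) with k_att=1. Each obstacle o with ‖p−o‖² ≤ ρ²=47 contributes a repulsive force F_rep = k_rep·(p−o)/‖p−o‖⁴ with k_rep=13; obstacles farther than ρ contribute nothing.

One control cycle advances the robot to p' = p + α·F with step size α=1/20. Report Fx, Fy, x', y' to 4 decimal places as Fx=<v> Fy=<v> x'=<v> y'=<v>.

Fx=4.9227 Fy=1.9691 x'=0.2461 y'=-9.9015

F_att = 1·(g−p) = 1·(5,2) = (5.0000,2.0000)
o1: d²=29 ≤ ρ²=47; F_rep = 13·(-5,-2)/29² = (-0.0773,-0.0309)
o2: d²=410 > ρ²=47 → inactive
F = F_att + ΣF_rep = (4.9227,1.9691)
p' = p + 1/20·F = (0.2461,-9.9015)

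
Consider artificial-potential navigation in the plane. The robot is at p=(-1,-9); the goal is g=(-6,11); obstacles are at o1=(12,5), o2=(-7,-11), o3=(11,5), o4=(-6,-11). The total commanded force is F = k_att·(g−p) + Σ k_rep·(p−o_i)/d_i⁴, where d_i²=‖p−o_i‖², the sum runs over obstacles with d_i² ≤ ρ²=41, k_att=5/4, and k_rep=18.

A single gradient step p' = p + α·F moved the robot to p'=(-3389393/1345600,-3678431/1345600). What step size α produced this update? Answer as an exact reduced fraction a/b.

α = 1/4

F_att = 5/4·(g−p) = 5/4·(-5,20) = (-6.2500,25.0000)
o1: d²=365 > ρ²=41 → inactive
o2: d²=40 ≤ ρ²=41; F_rep = 18·(6,2)/40² = (0.0675,0.0225)
o3: d²=340 > ρ²=41 → inactive
o4: d²=29 ≤ ρ²=41; F_rep = 18·(5,2)/29² = (0.1070,0.0428)
F = F_att + ΣF_rep = (-6.0755,25.0653)
Δp = p'−p = (-1.5189,6.2663); α = Δx/Fx = (-2043793/1345600) / (-2043793/336400) = 1/4
check: Δy/Fy = (8431969/1345600) / (8431969/336400) = 1/4 ✓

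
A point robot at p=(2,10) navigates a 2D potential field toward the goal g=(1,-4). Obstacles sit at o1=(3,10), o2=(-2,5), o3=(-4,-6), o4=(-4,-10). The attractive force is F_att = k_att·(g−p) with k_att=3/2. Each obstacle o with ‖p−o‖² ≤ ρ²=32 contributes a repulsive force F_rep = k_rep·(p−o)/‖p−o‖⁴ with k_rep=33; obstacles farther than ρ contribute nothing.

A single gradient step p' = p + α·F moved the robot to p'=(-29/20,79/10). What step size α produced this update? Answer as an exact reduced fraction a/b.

α = 1/10

F_att = 3/2·(g−p) = 3/2·(-1,-14) = (-1.5000,-21.0000)
o1: d²=1 ≤ ρ²=32; F_rep = 33·(-1,0)/1² = (-33.0000,0.0000)
o2: d²=41 > ρ²=32 → inactive
o3: d²=292 > ρ²=32 → inactive
o4: d²=436 > ρ²=32 → inactive
F = F_att + ΣF_rep = (-34.5000,-21.0000)
Δp = p'−p = (-3.4500,-2.1000); α = Δx/Fx = (-69/20) / (-69/2) = 1/10
check: Δy/Fy = (-21/10) / (-21) = 1/10 ✓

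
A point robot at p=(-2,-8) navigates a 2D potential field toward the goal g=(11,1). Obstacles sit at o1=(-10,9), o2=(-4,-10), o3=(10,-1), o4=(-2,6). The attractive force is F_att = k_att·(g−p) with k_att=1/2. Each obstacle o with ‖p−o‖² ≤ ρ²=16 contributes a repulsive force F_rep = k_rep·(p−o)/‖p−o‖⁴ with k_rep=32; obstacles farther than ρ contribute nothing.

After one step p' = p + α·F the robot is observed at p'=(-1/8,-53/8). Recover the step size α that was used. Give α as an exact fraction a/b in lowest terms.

α = 1/4

F_att = 1/2·(g−p) = 1/2·(13,9) = (6.5000,4.5000)
o1: d²=353 > ρ²=16 → inactive
o2: d²=8 ≤ ρ²=16; F_rep = 32·(2,2)/8² = (1.0000,1.0000)
o3: d²=193 > ρ²=16 → inactive
o4: d²=196 > ρ²=16 → inactive
F = F_att + ΣF_rep = (7.5000,5.5000)
Δp = p'−p = (1.8750,1.3750); α = Δx/Fx = (15/8) / (15/2) = 1/4
check: Δy/Fy = (11/8) / (11/2) = 1/4 ✓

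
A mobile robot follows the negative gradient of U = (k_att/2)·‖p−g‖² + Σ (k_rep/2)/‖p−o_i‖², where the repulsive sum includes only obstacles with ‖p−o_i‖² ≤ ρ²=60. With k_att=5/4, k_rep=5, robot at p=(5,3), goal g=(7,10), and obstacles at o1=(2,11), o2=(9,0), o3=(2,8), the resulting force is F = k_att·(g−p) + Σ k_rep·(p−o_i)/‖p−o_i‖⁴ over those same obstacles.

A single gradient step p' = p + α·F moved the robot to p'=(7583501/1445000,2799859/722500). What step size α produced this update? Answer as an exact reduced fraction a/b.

α = 1/10

F_att = 5/4·(g−p) = 5/4·(2,7) = (2.5000,8.7500)
o1: d²=73 > ρ²=60 → inactive
o2: d²=25 ≤ ρ²=60; F_rep = 5·(-4,3)/25² = (-0.0320,0.0240)
o3: d²=34 ≤ ρ²=60; F_rep = 5·(3,-5)/34² = (0.0130,-0.0216)
F = F_att + ΣF_rep = (2.4810,8.7524)
Δp = p'−p = (0.2481,0.8752); α = Δx/Fx = (358501/1445000) / (358501/144500) = 1/10
check: Δy/Fy = (632359/722500) / (632359/72250) = 1/10 ✓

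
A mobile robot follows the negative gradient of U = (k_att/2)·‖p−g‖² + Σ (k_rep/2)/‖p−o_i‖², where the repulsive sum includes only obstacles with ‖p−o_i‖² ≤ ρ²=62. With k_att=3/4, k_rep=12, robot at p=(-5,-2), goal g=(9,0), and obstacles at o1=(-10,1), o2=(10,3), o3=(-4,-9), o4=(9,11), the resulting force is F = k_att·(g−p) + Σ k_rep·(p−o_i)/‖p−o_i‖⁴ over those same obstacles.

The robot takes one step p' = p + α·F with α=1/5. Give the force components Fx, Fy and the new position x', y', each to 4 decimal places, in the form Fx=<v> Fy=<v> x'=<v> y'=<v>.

Fx=10.5471 Fy=1.5025 x'=-2.8906 y'=-1.6995

F_att = 3/4·(g−p) = 3/4·(14,2) = (10.5000,1.5000)
o1: d²=34 ≤ ρ²=62; F_rep = 12·(5,-3)/34² = (0.0519,-0.0311)
o2: d²=250 > ρ²=62 → inactive
o3: d²=50 ≤ ρ²=62; F_rep = 12·(-1,7)/50² = (-0.0048,0.0336)
o4: d²=365 > ρ²=62 → inactive
F = F_att + ΣF_rep = (10.5471,1.5025)
p' = p + 1/5·F = (-2.8906,-1.6995)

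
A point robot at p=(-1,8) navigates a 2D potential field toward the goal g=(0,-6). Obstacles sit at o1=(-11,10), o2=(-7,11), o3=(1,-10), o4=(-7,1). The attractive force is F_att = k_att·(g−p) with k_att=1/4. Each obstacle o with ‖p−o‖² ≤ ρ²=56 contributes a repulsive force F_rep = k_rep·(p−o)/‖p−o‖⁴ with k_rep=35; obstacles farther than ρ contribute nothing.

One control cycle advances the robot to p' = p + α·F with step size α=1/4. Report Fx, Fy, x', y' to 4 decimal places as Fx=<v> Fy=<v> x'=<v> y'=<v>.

F_att = 1/4·(g−p) = 1/4·(1,-14) = (0.2500,-3.5000)
o1: d²=104 > ρ²=56 → inactive
o2: d²=45 ≤ ρ²=56; F_rep = 35·(6,-3)/45² = (0.1037,-0.0519)
o3: d²=328 > ρ²=56 → inactive
o4: d²=85 > ρ²=56 → inactive
F = F_att + ΣF_rep = (0.3537,-3.5519)
p' = p + 1/4·F = (-0.9116,7.1120)

Fx=0.3537 Fy=-3.5519 x'=-0.9116 y'=7.1120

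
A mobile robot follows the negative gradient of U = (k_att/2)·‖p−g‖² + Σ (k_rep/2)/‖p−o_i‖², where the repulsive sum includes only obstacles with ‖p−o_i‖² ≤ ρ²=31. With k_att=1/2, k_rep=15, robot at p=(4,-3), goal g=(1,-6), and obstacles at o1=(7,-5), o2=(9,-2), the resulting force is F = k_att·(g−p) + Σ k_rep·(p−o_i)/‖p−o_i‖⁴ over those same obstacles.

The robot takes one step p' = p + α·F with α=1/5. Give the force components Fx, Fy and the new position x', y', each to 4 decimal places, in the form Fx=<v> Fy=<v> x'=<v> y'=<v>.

F_att = 1/2·(g−p) = 1/2·(-3,-3) = (-1.5000,-1.5000)
o1: d²=13 ≤ ρ²=31; F_rep = 15·(-3,2)/13² = (-0.2663,0.1775)
o2: d²=26 ≤ ρ²=31; F_rep = 15·(-5,-1)/26² = (-0.1109,-0.0222)
F = F_att + ΣF_rep = (-1.8772,-1.3447)
p' = p + 1/5·F = (3.6246,-3.2689)

Fx=-1.8772 Fy=-1.3447 x'=3.6246 y'=-3.2689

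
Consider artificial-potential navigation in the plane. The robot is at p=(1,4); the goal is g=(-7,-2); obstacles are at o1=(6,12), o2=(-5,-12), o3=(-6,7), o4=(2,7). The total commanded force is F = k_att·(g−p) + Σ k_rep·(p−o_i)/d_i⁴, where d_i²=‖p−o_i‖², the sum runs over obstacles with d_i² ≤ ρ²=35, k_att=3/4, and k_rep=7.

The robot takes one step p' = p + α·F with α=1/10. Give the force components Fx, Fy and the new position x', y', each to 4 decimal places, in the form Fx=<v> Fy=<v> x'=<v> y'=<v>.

Fx=-6.0700 Fy=-4.7100 x'=0.3930 y'=3.5290

F_att = 3/4·(g−p) = 3/4·(-8,-6) = (-6.0000,-4.5000)
o1: d²=89 > ρ²=35 → inactive
o2: d²=292 > ρ²=35 → inactive
o3: d²=58 > ρ²=35 → inactive
o4: d²=10 ≤ ρ²=35; F_rep = 7·(-1,-3)/10² = (-0.0700,-0.2100)
F = F_att + ΣF_rep = (-6.0700,-4.7100)
p' = p + 1/10·F = (0.3930,3.5290)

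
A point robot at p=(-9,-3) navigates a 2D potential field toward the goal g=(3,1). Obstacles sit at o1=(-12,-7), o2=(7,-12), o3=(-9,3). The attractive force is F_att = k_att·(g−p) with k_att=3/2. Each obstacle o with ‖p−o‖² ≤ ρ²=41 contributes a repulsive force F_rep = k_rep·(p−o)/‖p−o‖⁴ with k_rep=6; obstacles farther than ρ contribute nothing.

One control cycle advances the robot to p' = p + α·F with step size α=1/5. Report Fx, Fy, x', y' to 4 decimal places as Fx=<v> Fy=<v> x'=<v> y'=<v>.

Fx=18.0288 Fy=6.0106 x'=-5.3942 y'=-1.7979

F_att = 3/2·(g−p) = 3/2·(12,4) = (18.0000,6.0000)
o1: d²=25 ≤ ρ²=41; F_rep = 6·(3,4)/25² = (0.0288,0.0384)
o2: d²=337 > ρ²=41 → inactive
o3: d²=36 ≤ ρ²=41; F_rep = 6·(0,-6)/36² = (0.0000,-0.0278)
F = F_att + ΣF_rep = (18.0288,6.0106)
p' = p + 1/5·F = (-5.3942,-1.7979)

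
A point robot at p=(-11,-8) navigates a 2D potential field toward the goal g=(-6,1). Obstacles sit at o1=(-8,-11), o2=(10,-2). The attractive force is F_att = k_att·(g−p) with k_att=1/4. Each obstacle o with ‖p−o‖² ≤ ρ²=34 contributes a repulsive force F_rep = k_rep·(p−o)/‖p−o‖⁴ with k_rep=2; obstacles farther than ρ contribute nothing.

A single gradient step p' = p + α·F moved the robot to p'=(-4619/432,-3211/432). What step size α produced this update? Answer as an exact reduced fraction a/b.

α = 1/4

F_att = 1/4·(g−p) = 1/4·(5,9) = (1.2500,2.2500)
o1: d²=18 ≤ ρ²=34; F_rep = 2·(-3,3)/18² = (-0.0185,0.0185)
o2: d²=477 > ρ²=34 → inactive
F = F_att + ΣF_rep = (1.2315,2.2685)
Δp = p'−p = (0.3079,0.5671); α = Δx/Fx = (133/432) / (133/108) = 1/4
check: Δy/Fy = (245/432) / (245/108) = 1/4 ✓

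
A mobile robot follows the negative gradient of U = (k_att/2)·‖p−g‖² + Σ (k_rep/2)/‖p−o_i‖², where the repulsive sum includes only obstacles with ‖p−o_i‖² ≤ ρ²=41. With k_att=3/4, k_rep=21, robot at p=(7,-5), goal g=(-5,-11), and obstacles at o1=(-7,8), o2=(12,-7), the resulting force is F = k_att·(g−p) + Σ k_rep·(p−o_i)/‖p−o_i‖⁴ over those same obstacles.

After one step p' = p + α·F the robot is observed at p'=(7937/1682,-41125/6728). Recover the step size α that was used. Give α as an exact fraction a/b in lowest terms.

F_att = 3/4·(g−p) = 3/4·(-12,-6) = (-9.0000,-4.5000)
o1: d²=365 > ρ²=41 → inactive
o2: d²=29 ≤ ρ²=41; F_rep = 21·(-5,2)/29² = (-0.1249,0.0499)
F = F_att + ΣF_rep = (-9.1249,-4.4501)
Δp = p'−p = (-2.2812,-1.1125); α = Δx/Fx = (-3837/1682) / (-7674/841) = 1/4
check: Δy/Fy = (-7485/6728) / (-7485/1682) = 1/4 ✓

α = 1/4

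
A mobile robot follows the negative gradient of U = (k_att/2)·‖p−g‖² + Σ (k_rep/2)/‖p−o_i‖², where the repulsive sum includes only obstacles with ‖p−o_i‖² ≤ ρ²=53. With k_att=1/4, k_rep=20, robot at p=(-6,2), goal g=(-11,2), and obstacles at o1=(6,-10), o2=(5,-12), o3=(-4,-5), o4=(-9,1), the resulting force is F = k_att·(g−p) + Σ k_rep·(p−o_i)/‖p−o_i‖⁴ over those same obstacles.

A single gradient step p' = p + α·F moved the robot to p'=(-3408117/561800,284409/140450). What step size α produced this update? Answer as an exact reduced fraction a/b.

α = 1/10

F_att = 1/4·(g−p) = 1/4·(-5,0) = (-1.2500,0.0000)
o1: d²=288 > ρ²=53 → inactive
o2: d²=317 > ρ²=53 → inactive
o3: d²=53 ≤ ρ²=53; F_rep = 20·(-2,7)/53² = (-0.0142,0.0498)
o4: d²=10 ≤ ρ²=53; F_rep = 20·(3,1)/10² = (0.6000,0.2000)
F = F_att + ΣF_rep = (-0.6642,0.2498)
Δp = p'−p = (-0.0664,0.0250); α = Δx/Fx = (-37317/561800) / (-37317/56180) = 1/10
check: Δy/Fy = (3509/140450) / (3509/14045) = 1/10 ✓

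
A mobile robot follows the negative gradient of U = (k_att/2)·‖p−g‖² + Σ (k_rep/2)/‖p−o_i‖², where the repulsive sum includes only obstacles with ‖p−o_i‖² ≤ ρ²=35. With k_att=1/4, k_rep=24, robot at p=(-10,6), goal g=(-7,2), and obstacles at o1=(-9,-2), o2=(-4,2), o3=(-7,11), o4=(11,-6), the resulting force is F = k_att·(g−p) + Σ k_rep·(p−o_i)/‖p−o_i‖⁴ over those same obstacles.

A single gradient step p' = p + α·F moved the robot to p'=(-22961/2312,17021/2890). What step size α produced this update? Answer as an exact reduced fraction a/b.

F_att = 1/4·(g−p) = 1/4·(3,-4) = (0.7500,-1.0000)
o1: d²=65 > ρ²=35 → inactive
o2: d²=52 > ρ²=35 → inactive
o3: d²=34 ≤ ρ²=35; F_rep = 24·(-3,-5)/34² = (-0.0623,-0.1038)
o4: d²=585 > ρ²=35 → inactive
F = F_att + ΣF_rep = (0.6877,-1.1038)
Δp = p'−p = (0.0688,-0.1104); α = Δx/Fx = (159/2312) / (795/1156) = 1/10
check: Δy/Fy = (-319/2890) / (-319/289) = 1/10 ✓

α = 1/10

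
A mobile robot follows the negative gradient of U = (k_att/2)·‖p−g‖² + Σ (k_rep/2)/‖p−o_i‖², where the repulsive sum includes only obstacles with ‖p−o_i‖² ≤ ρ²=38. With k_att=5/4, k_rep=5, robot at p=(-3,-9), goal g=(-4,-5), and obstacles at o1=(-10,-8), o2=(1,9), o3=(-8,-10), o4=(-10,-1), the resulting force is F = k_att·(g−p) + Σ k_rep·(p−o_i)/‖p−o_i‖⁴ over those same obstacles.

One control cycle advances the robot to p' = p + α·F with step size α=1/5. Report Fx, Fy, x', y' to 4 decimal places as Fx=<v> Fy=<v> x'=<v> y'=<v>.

Fx=-1.2130 Fy=5.0074 x'=-3.2426 y'=-7.9985

F_att = 5/4·(g−p) = 5/4·(-1,4) = (-1.2500,5.0000)
o1: d²=50 > ρ²=38 → inactive
o2: d²=340 > ρ²=38 → inactive
o3: d²=26 ≤ ρ²=38; F_rep = 5·(5,1)/26² = (0.0370,0.0074)
o4: d²=113 > ρ²=38 → inactive
F = F_att + ΣF_rep = (-1.2130,5.0074)
p' = p + 1/5·F = (-3.2426,-7.9985)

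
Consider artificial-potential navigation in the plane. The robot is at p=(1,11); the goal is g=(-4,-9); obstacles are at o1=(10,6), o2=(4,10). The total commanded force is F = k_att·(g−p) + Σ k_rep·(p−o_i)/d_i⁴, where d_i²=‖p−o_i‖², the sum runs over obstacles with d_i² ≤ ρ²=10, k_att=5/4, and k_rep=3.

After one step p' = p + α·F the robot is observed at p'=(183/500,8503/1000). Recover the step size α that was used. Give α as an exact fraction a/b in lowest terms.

F_att = 5/4·(g−p) = 5/4·(-5,-20) = (-6.2500,-25.0000)
o1: d²=106 > ρ²=10 → inactive
o2: d²=10 ≤ ρ²=10; F_rep = 3·(-3,1)/10² = (-0.0900,0.0300)
F = F_att + ΣF_rep = (-6.3400,-24.9700)
Δp = p'−p = (-0.6340,-2.4970); α = Δx/Fx = (-317/500) / (-317/50) = 1/10
check: Δy/Fy = (-2497/1000) / (-2497/100) = 1/10 ✓

α = 1/10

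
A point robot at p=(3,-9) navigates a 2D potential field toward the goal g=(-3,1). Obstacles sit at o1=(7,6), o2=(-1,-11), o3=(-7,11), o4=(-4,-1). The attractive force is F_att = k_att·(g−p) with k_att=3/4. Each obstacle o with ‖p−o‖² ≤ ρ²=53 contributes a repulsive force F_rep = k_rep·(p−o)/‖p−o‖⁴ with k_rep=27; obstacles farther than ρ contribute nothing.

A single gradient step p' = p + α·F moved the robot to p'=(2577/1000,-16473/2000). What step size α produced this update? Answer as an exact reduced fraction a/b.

α = 1/10

F_att = 3/4·(g−p) = 3/4·(-6,10) = (-4.5000,7.5000)
o1: d²=241 > ρ²=53 → inactive
o2: d²=20 ≤ ρ²=53; F_rep = 27·(4,2)/20² = (0.2700,0.1350)
o3: d²=500 > ρ²=53 → inactive
o4: d²=113 > ρ²=53 → inactive
F = F_att + ΣF_rep = (-4.2300,7.6350)
Δp = p'−p = (-0.4230,0.7635); α = Δx/Fx = (-423/1000) / (-423/100) = 1/10
check: Δy/Fy = (1527/2000) / (1527/200) = 1/10 ✓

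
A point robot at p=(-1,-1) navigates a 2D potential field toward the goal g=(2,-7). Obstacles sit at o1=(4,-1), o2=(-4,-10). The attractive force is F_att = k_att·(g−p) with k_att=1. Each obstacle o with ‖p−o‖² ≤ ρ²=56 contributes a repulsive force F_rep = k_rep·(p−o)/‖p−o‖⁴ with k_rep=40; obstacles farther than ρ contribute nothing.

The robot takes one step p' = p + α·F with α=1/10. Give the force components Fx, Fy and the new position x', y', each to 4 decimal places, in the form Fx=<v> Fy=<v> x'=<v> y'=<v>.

F_att = 1·(g−p) = 1·(3,-6) = (3.0000,-6.0000)
o1: d²=25 ≤ ρ²=56; F_rep = 40·(-5,0)/25² = (-0.3200,0.0000)
o2: d²=90 > ρ²=56 → inactive
F = F_att + ΣF_rep = (2.6800,-6.0000)
p' = p + 1/10·F = (-0.7320,-1.6000)

Fx=2.6800 Fy=-6.0000 x'=-0.7320 y'=-1.6000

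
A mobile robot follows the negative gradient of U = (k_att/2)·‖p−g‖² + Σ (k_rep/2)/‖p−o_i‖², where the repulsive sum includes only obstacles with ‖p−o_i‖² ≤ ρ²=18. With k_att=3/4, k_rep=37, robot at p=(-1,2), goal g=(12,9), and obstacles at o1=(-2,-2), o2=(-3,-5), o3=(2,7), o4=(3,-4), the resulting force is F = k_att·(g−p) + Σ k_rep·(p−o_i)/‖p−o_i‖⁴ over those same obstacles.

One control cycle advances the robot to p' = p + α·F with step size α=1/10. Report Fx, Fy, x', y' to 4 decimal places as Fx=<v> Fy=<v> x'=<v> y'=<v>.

Fx=9.8780 Fy=5.7621 x'=-0.0122 y'=2.5762

F_att = 3/4·(g−p) = 3/4·(13,7) = (9.7500,5.2500)
o1: d²=17 ≤ ρ²=18; F_rep = 37·(1,4)/17² = (0.1280,0.5121)
o2: d²=53 > ρ²=18 → inactive
o3: d²=34 > ρ²=18 → inactive
o4: d²=52 > ρ²=18 → inactive
F = F_att + ΣF_rep = (9.8780,5.7621)
p' = p + 1/10·F = (-0.0122,2.5762)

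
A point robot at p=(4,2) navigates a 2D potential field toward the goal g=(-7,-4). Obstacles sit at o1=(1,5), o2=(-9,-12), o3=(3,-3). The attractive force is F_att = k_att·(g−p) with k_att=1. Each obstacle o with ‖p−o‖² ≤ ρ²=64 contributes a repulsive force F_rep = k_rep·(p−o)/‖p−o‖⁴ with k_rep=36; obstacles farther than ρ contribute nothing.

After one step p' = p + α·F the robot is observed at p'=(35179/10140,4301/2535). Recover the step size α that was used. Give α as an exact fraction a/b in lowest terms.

α = 1/20

F_att = 1·(g−p) = 1·(-11,-6) = (-11.0000,-6.0000)
o1: d²=18 ≤ ρ²=64; F_rep = 36·(3,-3)/18² = (0.3333,-0.3333)
o2: d²=365 > ρ²=64 → inactive
o3: d²=26 ≤ ρ²=64; F_rep = 36·(1,5)/26² = (0.0533,0.2663)
F = F_att + ΣF_rep = (-10.6134,-6.0671)
Δp = p'−p = (-0.5307,-0.3034); α = Δx/Fx = (-5381/10140) / (-5381/507) = 1/20
check: Δy/Fy = (-769/2535) / (-3076/507) = 1/20 ✓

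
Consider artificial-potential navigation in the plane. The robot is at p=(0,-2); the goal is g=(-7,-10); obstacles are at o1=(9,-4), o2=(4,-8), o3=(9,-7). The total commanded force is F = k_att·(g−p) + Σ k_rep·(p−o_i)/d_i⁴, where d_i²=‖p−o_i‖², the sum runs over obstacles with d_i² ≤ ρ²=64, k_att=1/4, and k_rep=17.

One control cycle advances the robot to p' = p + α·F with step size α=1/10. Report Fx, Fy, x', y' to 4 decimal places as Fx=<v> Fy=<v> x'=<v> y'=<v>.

Fx=-1.7751 Fy=-1.9623 x'=-0.1775 y'=-2.1962

F_att = 1/4·(g−p) = 1/4·(-7,-8) = (-1.7500,-2.0000)
o1: d²=85 > ρ²=64 → inactive
o2: d²=52 ≤ ρ²=64; F_rep = 17·(-4,6)/52² = (-0.0251,0.0377)
o3: d²=106 > ρ²=64 → inactive
F = F_att + ΣF_rep = (-1.7751,-1.9623)
p' = p + 1/10·F = (-0.1775,-2.1962)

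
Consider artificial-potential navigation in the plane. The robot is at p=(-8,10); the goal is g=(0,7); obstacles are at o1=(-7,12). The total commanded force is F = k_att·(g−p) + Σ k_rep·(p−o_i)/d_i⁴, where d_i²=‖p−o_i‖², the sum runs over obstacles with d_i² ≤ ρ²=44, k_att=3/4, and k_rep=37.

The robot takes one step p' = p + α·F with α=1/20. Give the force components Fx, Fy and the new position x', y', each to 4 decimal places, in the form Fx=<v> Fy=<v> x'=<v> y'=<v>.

F_att = 3/4·(g−p) = 3/4·(8,-3) = (6.0000,-2.2500)
o1: d²=5 ≤ ρ²=44; F_rep = 37·(-1,-2)/5² = (-1.4800,-2.9600)
F = F_att + ΣF_rep = (4.5200,-5.2100)
p' = p + 1/20·F = (-7.7740,9.7395)

Fx=4.5200 Fy=-5.2100 x'=-7.7740 y'=9.7395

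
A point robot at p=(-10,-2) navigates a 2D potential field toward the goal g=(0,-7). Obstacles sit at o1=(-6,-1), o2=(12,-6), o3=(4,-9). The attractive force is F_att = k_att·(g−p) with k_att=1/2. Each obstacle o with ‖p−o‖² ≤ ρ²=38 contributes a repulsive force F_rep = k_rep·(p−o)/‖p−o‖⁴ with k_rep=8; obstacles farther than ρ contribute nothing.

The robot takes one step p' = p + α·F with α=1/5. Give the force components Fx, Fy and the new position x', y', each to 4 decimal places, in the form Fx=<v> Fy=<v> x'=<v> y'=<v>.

Fx=4.8893 Fy=-2.5277 x'=-9.0221 y'=-2.5055

F_att = 1/2·(g−p) = 1/2·(10,-5) = (5.0000,-2.5000)
o1: d²=17 ≤ ρ²=38; F_rep = 8·(-4,-1)/17² = (-0.1107,-0.0277)
o2: d²=500 > ρ²=38 → inactive
o3: d²=245 > ρ²=38 → inactive
F = F_att + ΣF_rep = (4.8893,-2.5277)
p' = p + 1/5·F = (-9.0221,-2.5055)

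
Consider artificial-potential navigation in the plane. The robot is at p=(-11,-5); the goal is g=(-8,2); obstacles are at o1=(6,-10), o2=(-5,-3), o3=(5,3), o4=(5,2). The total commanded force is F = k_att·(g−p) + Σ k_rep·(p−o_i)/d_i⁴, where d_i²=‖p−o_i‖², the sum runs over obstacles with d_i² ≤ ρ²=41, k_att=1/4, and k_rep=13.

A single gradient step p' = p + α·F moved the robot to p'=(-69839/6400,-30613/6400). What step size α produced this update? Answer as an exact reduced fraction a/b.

α = 1/8

F_att = 1/4·(g−p) = 1/4·(3,7) = (0.7500,1.7500)
o1: d²=314 > ρ²=41 → inactive
o2: d²=40 ≤ ρ²=41; F_rep = 13·(-6,-2)/40² = (-0.0488,-0.0163)
o3: d²=320 > ρ²=41 → inactive
o4: d²=305 > ρ²=41 → inactive
F = F_att + ΣF_rep = (0.7013,1.7337)
Δp = p'−p = (0.0877,0.2167); α = Δx/Fx = (561/6400) / (561/800) = 1/8
check: Δy/Fy = (1387/6400) / (1387/800) = 1/8 ✓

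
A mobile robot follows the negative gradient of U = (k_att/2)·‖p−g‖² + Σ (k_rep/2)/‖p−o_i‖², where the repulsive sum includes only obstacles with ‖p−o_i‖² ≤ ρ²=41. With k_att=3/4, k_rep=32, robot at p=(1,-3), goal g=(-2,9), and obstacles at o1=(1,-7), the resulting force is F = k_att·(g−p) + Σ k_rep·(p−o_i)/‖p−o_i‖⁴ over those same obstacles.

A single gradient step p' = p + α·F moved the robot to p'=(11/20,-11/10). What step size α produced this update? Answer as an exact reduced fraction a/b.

F_att = 3/4·(g−p) = 3/4·(-3,12) = (-2.2500,9.0000)
o1: d²=16 ≤ ρ²=41; F_rep = 32·(0,4)/16² = (0.0000,0.5000)
F = F_att + ΣF_rep = (-2.2500,9.5000)
Δp = p'−p = (-0.4500,1.9000); α = Δx/Fx = (-9/20) / (-9/4) = 1/5
check: Δy/Fy = (19/10) / (19/2) = 1/5 ✓

α = 1/5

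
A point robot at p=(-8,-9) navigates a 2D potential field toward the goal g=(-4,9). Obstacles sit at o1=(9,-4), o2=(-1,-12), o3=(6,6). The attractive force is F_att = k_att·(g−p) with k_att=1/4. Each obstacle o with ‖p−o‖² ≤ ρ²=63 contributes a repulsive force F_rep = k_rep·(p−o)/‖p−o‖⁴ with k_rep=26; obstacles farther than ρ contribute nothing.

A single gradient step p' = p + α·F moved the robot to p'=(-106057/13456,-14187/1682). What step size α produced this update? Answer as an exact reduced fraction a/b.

F_att = 1/4·(g−p) = 1/4·(4,18) = (1.0000,4.5000)
o1: d²=314 > ρ²=63 → inactive
o2: d²=58 ≤ ρ²=63; F_rep = 26·(-7,3)/58² = (-0.0541,0.0232)
o3: d²=421 > ρ²=63 → inactive
F = F_att + ΣF_rep = (0.9459,4.5232)
Δp = p'−p = (0.1182,0.5654); α = Δx/Fx = (1591/13456) / (1591/1682) = 1/8
check: Δy/Fy = (951/1682) / (3804/841) = 1/8 ✓

α = 1/8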